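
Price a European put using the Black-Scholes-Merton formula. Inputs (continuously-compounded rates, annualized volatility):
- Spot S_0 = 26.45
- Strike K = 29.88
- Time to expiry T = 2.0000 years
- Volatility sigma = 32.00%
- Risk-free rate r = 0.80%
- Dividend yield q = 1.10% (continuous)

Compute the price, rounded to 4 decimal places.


Answer: Price = 6.9063

Derivation:
d1 = (ln(S/K) + (r - q + 0.5*sigma^2) * T) / (sigma * sqrt(T)) = -0.05642094
d2 = d1 - sigma * sqrt(T) = -0.50896928
exp(-rT) = 0.98412732; exp(-qT) = 0.97824024
P = K * exp(-rT) * N(-d2) - S_0 * exp(-qT) * N(-d1)
N(-d1) = 0.52249676; N(-d2) = 0.69461312
P = 29.8800 * 0.98412732 * 0.69461312 - 26.4500 * 0.97824024 * 0.52249676 = 6.9063


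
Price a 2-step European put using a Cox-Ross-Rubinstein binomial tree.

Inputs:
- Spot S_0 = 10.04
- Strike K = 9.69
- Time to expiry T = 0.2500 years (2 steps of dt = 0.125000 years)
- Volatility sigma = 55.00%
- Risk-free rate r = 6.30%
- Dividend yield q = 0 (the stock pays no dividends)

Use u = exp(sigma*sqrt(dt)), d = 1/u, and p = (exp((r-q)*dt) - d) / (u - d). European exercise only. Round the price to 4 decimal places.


dt = T/N = 0.125000
u = exp(sigma*sqrt(dt)) = 1.214648; d = 1/u = 0.823284
p = (exp((r-q)*dt) - d) / (u - d) = 0.471740
Discount per step: exp(-r*dt) = 0.992156
Stock lattice S(k, i) with i counting down-moves:
  k=0: S(0,0) = 10.0400
  k=1: S(1,0) = 12.1951; S(1,1) = 8.2658
  k=2: S(2,0) = 14.8127; S(2,1) = 10.0400; S(2,2) = 6.8051
Terminal payoffs V(N, i) = max(K - S_T, 0):
  V(2,0) = 0.000000; V(2,1) = 0.000000; V(2,2) = 2.884927
Backward induction: V(k, i) = exp(-r*dt) * [p * V(k+1, i) + (1-p) * V(k+1, i+1)].
  V(1,0) = exp(-r*dt) * [p*0.000000 + (1-p)*0.000000] = 0.000000
  V(1,1) = exp(-r*dt) * [p*0.000000 + (1-p)*2.884927] = 1.512036
  V(0,0) = exp(-r*dt) * [p*0.000000 + (1-p)*1.512036] = 0.792482

Answer: Price = V(0,0) = 0.7925


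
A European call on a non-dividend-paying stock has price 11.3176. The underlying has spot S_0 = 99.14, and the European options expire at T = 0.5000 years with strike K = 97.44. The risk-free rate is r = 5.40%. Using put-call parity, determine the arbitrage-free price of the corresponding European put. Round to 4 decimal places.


Put-call parity: C - P = S_0 * exp(-qT) - K * exp(-rT).
S_0 * exp(-qT) = 99.1400 * 1.00000000 = 99.14000000
K * exp(-rT) = 97.4400 * 0.97336124 = 94.84431937
P = C - S*exp(-qT) + K*exp(-rT)
P = 11.3176 - 99.14000000 + 94.84431937 = 7.0219

Answer: Put price = 7.0219


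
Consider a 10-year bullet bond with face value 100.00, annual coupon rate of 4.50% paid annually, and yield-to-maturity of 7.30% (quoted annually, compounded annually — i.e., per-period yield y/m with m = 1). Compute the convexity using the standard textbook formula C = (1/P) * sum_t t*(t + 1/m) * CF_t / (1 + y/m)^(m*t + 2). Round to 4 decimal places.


Answer: Convexity = 71.0919

Derivation:
Coupon per period c = face * coupon_rate / m = 4.500000
Periods per year m = 1; per-period yield y/m = 0.073000
Number of cashflows N = 10
Cashflows (t years, CF_t, discount factor 1/(1+y/m)^(m*t), PV):
  t = 1.0000: CF_t = 4.500000, DF = 0.931966, PV = 4.193849
  t = 2.0000: CF_t = 4.500000, DF = 0.868561, PV = 3.908527
  t = 3.0000: CF_t = 4.500000, DF = 0.809470, PV = 3.642616
  t = 4.0000: CF_t = 4.500000, DF = 0.754399, PV = 3.394796
  t = 5.0000: CF_t = 4.500000, DF = 0.703075, PV = 3.163836
  t = 6.0000: CF_t = 4.500000, DF = 0.655242, PV = 2.948589
  t = 7.0000: CF_t = 4.500000, DF = 0.610663, PV = 2.747986
  t = 8.0000: CF_t = 4.500000, DF = 0.569118, PV = 2.561030
  t = 9.0000: CF_t = 4.500000, DF = 0.530399, PV = 2.386794
  t = 10.0000: CF_t = 104.500000, DF = 0.494314, PV = 51.655797
Price P = sum_t PV_t = 80.603819
Convexity numerator sum_t t*(t + 1/m) * CF_t / (1+y/m)^(m*t + 2):
  t = 1.0000: term = 7.285231
  t = 2.0000: term = 20.368773
  t = 3.0000: term = 37.966027
  t = 4.0000: term = 58.971772
  t = 5.0000: term = 82.439569
  t = 6.0000: term = 107.563278
  t = 7.0000: term = 133.660488
  t = 8.0000: term = 160.157688
  t = 9.0000: term = 186.576990
  t = 10.0000: term = 4935.285851
Convexity = (1/P) * sum = 5730.275668 / 80.603819 = 71.091863


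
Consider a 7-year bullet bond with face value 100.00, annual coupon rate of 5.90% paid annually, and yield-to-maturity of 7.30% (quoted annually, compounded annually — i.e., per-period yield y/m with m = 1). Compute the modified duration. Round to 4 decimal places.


Coupon per period c = face * coupon_rate / m = 5.900000
Periods per year m = 1; per-period yield y/m = 0.073000
Number of cashflows N = 7
Cashflows (t years, CF_t, discount factor 1/(1+y/m)^(m*t), PV):
  t = 1.0000: CF_t = 5.900000, DF = 0.931966, PV = 5.498602
  t = 2.0000: CF_t = 5.900000, DF = 0.868561, PV = 5.124513
  t = 3.0000: CF_t = 5.900000, DF = 0.809470, PV = 4.775874
  t = 4.0000: CF_t = 5.900000, DF = 0.754399, PV = 4.450954
  t = 5.0000: CF_t = 5.900000, DF = 0.703075, PV = 4.148140
  t = 6.0000: CF_t = 5.900000, DF = 0.655242, PV = 3.865927
  t = 7.0000: CF_t = 105.900000, DF = 0.610663, PV = 64.669262
Price P = sum_t PV_t = 92.533272
First compute Macaulay numerator sum_t t * PV_t:
  t * PV_t at t = 1.0000: 5.498602
  t * PV_t at t = 2.0000: 10.249025
  t * PV_t at t = 3.0000: 14.327622
  t * PV_t at t = 4.0000: 17.803817
  t * PV_t at t = 5.0000: 20.740700
  t * PV_t at t = 6.0000: 23.195564
  t * PV_t at t = 7.0000: 452.684836
Macaulay duration D = 544.500165 / 92.533272 = 5.884372
Modified duration = D / (1 + y/m) = 5.884372 / (1 + 0.073000) = 5.484037

Answer: Modified duration = 5.4840


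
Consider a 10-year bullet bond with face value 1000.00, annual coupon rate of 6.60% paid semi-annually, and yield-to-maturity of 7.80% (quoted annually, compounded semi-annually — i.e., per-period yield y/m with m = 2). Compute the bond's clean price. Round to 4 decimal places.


Answer: Price = 917.7312

Derivation:
Coupon per period c = face * coupon_rate / m = 33.000000
Periods per year m = 2; per-period yield y/m = 0.039000
Number of cashflows N = 20
Cashflows (t years, CF_t, discount factor 1/(1+y/m)^(m*t), PV):
  t = 0.5000: CF_t = 33.000000, DF = 0.962464, PV = 31.761309
  t = 1.0000: CF_t = 33.000000, DF = 0.926337, PV = 30.569114
  t = 1.5000: CF_t = 33.000000, DF = 0.891566, PV = 29.421668
  t = 2.0000: CF_t = 33.000000, DF = 0.858100, PV = 28.317294
  t = 2.5000: CF_t = 33.000000, DF = 0.825890, PV = 27.254373
  t = 3.0000: CF_t = 33.000000, DF = 0.794889, PV = 26.231351
  t = 3.5000: CF_t = 33.000000, DF = 0.765052, PV = 25.246728
  t = 4.0000: CF_t = 33.000000, DF = 0.736335, PV = 24.299065
  t = 4.5000: CF_t = 33.000000, DF = 0.708696, PV = 23.386973
  t = 5.0000: CF_t = 33.000000, DF = 0.682094, PV = 22.509117
  t = 5.5000: CF_t = 33.000000, DF = 0.656491, PV = 21.664213
  t = 6.0000: CF_t = 33.000000, DF = 0.631849, PV = 20.851023
  t = 6.5000: CF_t = 33.000000, DF = 0.608132, PV = 20.068357
  t = 7.0000: CF_t = 33.000000, DF = 0.585305, PV = 19.315069
  t = 7.5000: CF_t = 33.000000, DF = 0.563335, PV = 18.590057
  t = 8.0000: CF_t = 33.000000, DF = 0.542190, PV = 17.892259
  t = 8.5000: CF_t = 33.000000, DF = 0.521838, PV = 17.220654
  t = 9.0000: CF_t = 33.000000, DF = 0.502250, PV = 16.574258
  t = 9.5000: CF_t = 33.000000, DF = 0.483398, PV = 15.952125
  t = 10.0000: CF_t = 1033.000000, DF = 0.465253, PV = 480.606201
Price P = sum_t PV_t = 917.731209


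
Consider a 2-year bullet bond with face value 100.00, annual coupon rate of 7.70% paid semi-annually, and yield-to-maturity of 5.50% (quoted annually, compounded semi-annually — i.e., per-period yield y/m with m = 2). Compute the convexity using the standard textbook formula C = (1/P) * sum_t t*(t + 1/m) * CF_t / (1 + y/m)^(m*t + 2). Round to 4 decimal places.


Coupon per period c = face * coupon_rate / m = 3.850000
Periods per year m = 2; per-period yield y/m = 0.027500
Number of cashflows N = 4
Cashflows (t years, CF_t, discount factor 1/(1+y/m)^(m*t), PV):
  t = 0.5000: CF_t = 3.850000, DF = 0.973236, PV = 3.746959
  t = 1.0000: CF_t = 3.850000, DF = 0.947188, PV = 3.646675
  t = 1.5000: CF_t = 3.850000, DF = 0.921838, PV = 3.549075
  t = 2.0000: CF_t = 103.850000, DF = 0.897166, PV = 93.170661
Price P = sum_t PV_t = 104.113371
Convexity numerator sum_t t*(t + 1/m) * CF_t / (1+y/m)^(m*t + 2):
  t = 0.5000: term = 1.774538
  t = 1.0000: term = 5.181132
  t = 1.5000: term = 10.084929
  t = 2.0000: term = 441.250816
Convexity = (1/P) * sum = 458.291415 / 104.113371 = 4.401850

Answer: Convexity = 4.4018


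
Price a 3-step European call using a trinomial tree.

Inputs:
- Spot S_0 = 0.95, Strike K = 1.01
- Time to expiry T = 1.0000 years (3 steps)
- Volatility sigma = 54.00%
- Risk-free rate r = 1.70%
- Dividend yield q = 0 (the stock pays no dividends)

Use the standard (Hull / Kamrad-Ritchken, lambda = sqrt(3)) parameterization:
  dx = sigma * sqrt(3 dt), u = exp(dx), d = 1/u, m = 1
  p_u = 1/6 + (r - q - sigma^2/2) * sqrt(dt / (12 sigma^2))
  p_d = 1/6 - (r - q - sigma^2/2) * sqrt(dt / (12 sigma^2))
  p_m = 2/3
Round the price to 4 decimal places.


dt = T/N = 0.333333; dx = sigma*sqrt(3*dt) = 0.540000
u = exp(dx) = 1.716007; d = 1/u = 0.582748
p_u = 0.126914, p_m = 0.666667, p_d = 0.206420
Discount per step: exp(-r*dt) = 0.994349
Stock lattice S(k, j) with j the centered position index:
  k=0: S(0,+0) = 0.9500
  k=1: S(1,-1) = 0.5536; S(1,+0) = 0.9500; S(1,+1) = 1.6302
  k=2: S(2,-2) = 0.3226; S(2,-1) = 0.5536; S(2,+0) = 0.9500; S(2,+1) = 1.6302; S(2,+2) = 2.7974
  k=3: S(3,-3) = 0.1880; S(3,-2) = 0.3226; S(3,-1) = 0.5536; S(3,+0) = 0.9500; S(3,+1) = 1.6302; S(3,+2) = 2.7974; S(3,+3) = 4.8004
Terminal payoffs V(N, j) = max(S_T - K, 0):
  V(3,-3) = 0.000000; V(3,-2) = 0.000000; V(3,-1) = 0.000000; V(3,+0) = 0.000000; V(3,+1) = 0.620207; V(3,+2) = 1.787446; V(3,+3) = 3.790436
Backward induction: V(k, j) = exp(-r*dt) * [p_u * V(k+1, j+1) + p_m * V(k+1, j) + p_d * V(k+1, j-1)]
  V(2,-2) = exp(-r*dt) * [p_u*0.000000 + p_m*0.000000 + p_d*0.000000] = 0.000000
  V(2,-1) = exp(-r*dt) * [p_u*0.000000 + p_m*0.000000 + p_d*0.000000] = 0.000000
  V(2,+0) = exp(-r*dt) * [p_u*0.620207 + p_m*0.000000 + p_d*0.000000] = 0.078268
  V(2,+1) = exp(-r*dt) * [p_u*1.787446 + p_m*0.620207 + p_d*0.000000] = 0.636704
  V(2,+2) = exp(-r*dt) * [p_u*3.790436 + p_m*1.787446 + p_d*0.620207] = 1.790536
  V(1,-1) = exp(-r*dt) * [p_u*0.078268 + p_m*0.000000 + p_d*0.000000] = 0.009877
  V(1,+0) = exp(-r*dt) * [p_u*0.636704 + p_m*0.078268 + p_d*0.000000] = 0.132233
  V(1,+1) = exp(-r*dt) * [p_u*1.790536 + p_m*0.636704 + p_d*0.078268] = 0.664095
  V(0,+0) = exp(-r*dt) * [p_u*0.664095 + p_m*0.132233 + p_d*0.009877] = 0.173491

Answer: Price = V(0,0) = 0.1735


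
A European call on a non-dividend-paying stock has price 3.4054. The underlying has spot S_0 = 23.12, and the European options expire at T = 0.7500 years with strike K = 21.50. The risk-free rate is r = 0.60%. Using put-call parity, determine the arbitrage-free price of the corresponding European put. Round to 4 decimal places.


Put-call parity: C - P = S_0 * exp(-qT) - K * exp(-rT).
S_0 * exp(-qT) = 23.1200 * 1.00000000 = 23.12000000
K * exp(-rT) = 21.5000 * 0.99551011 = 21.40346736
P = C - S*exp(-qT) + K*exp(-rT)
P = 3.4054 - 23.12000000 + 21.40346736 = 1.6889

Answer: Put price = 1.6889


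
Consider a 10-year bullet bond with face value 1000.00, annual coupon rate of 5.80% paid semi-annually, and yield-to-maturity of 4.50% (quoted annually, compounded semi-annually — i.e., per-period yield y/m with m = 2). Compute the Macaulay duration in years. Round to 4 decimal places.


Coupon per period c = face * coupon_rate / m = 29.000000
Periods per year m = 2; per-period yield y/m = 0.022500
Number of cashflows N = 20
Cashflows (t years, CF_t, discount factor 1/(1+y/m)^(m*t), PV):
  t = 0.5000: CF_t = 29.000000, DF = 0.977995, PV = 28.361858
  t = 1.0000: CF_t = 29.000000, DF = 0.956474, PV = 27.737759
  t = 1.5000: CF_t = 29.000000, DF = 0.935427, PV = 27.127392
  t = 2.0000: CF_t = 29.000000, DF = 0.914843, PV = 26.530457
  t = 2.5000: CF_t = 29.000000, DF = 0.894712, PV = 25.946657
  t = 3.0000: CF_t = 29.000000, DF = 0.875024, PV = 25.375704
  t = 3.5000: CF_t = 29.000000, DF = 0.855769, PV = 24.817314
  t = 4.0000: CF_t = 29.000000, DF = 0.836938, PV = 24.271212
  t = 4.5000: CF_t = 29.000000, DF = 0.818522, PV = 23.737127
  t = 5.0000: CF_t = 29.000000, DF = 0.800510, PV = 23.214794
  t = 5.5000: CF_t = 29.000000, DF = 0.782895, PV = 22.703955
  t = 6.0000: CF_t = 29.000000, DF = 0.765667, PV = 22.204357
  t = 6.5000: CF_t = 29.000000, DF = 0.748819, PV = 21.715752
  t = 7.0000: CF_t = 29.000000, DF = 0.732341, PV = 21.237900
  t = 7.5000: CF_t = 29.000000, DF = 0.716226, PV = 20.770562
  t = 8.0000: CF_t = 29.000000, DF = 0.700466, PV = 20.313508
  t = 8.5000: CF_t = 29.000000, DF = 0.685052, PV = 19.866512
  t = 9.0000: CF_t = 29.000000, DF = 0.669978, PV = 19.429351
  t = 9.5000: CF_t = 29.000000, DF = 0.655235, PV = 19.001810
  t = 10.0000: CF_t = 1029.000000, DF = 0.640816, PV = 659.400149
Price P = sum_t PV_t = 1103.764130
Macaulay numerator sum_t t * PV_t:
  t * PV_t at t = 0.5000: 14.180929
  t * PV_t at t = 1.0000: 27.737759
  t * PV_t at t = 1.5000: 40.691088
  t * PV_t at t = 2.0000: 53.060914
  t * PV_t at t = 2.5000: 64.866643
  t * PV_t at t = 3.0000: 76.127112
  t * PV_t at t = 3.5000: 86.860600
  t * PV_t at t = 4.0000: 97.084848
  t * PV_t at t = 4.5000: 106.817070
  t * PV_t at t = 5.0000: 116.073969
  t * PV_t at t = 5.5000: 124.871752
  t * PV_t at t = 6.0000: 133.226141
  t * PV_t at t = 6.5000: 141.152391
  t * PV_t at t = 7.0000: 148.665298
  t * PV_t at t = 7.5000: 155.779215
  t * PV_t at t = 8.0000: 162.508065
  t * PV_t at t = 8.5000: 168.865348
  t * PV_t at t = 9.0000: 174.864160
  t * PV_t at t = 9.5000: 180.517199
  t * PV_t at t = 10.0000: 6594.001494
Macaulay duration D = (sum_t t * PV_t) / P = 8667.951994 / 1103.764130 = 7.853084

Answer: Macaulay duration = 7.8531 years


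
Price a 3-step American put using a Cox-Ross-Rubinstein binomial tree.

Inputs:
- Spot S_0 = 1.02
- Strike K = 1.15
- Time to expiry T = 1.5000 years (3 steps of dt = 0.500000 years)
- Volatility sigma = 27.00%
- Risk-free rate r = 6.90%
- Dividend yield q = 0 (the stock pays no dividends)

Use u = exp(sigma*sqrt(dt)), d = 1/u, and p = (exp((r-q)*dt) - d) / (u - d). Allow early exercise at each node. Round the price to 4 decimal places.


dt = T/N = 0.500000
u = exp(sigma*sqrt(dt)) = 1.210361; d = 1/u = 0.826200
p = (exp((r-q)*dt) - d) / (u - d) = 0.543788
Discount per step: exp(-r*dt) = 0.966088
Stock lattice S(k, i) with i counting down-moves:
  k=0: S(0,0) = 1.0200
  k=1: S(1,0) = 1.2346; S(1,1) = 0.8427
  k=2: S(2,0) = 1.4943; S(2,1) = 1.0200; S(2,2) = 0.6963
  k=3: S(3,0) = 1.8086; S(3,1) = 1.2346; S(3,2) = 0.8427; S(3,3) = 0.5752
Terminal payoffs V(N, i) = max(K - S_T, 0):
  V(3,0) = 0.000000; V(3,1) = 0.000000; V(3,2) = 0.307276; V(3,3) = 0.574752
Backward induction: V(k, i) = exp(-r*dt) * [p * V(k+1, i) + (1-p) * V(k+1, i+1)]; then take max(V_cont, immediate exercise) for American.
  V(2,0) = exp(-r*dt) * [p*0.000000 + (1-p)*0.000000] = 0.000000; exercise = 0.000000; V(2,0) = max -> 0.000000
  V(2,1) = exp(-r*dt) * [p*0.000000 + (1-p)*0.307276] = 0.135429; exercise = 0.130000; V(2,1) = max -> 0.135429
  V(2,2) = exp(-r*dt) * [p*0.307276 + (1-p)*0.574752] = 0.414744; exercise = 0.453742; V(2,2) = max -> 0.453742
  V(1,0) = exp(-r*dt) * [p*0.000000 + (1-p)*0.135429] = 0.059689; exercise = 0.000000; V(1,0) = max -> 0.059689
  V(1,1) = exp(-r*dt) * [p*0.135429 + (1-p)*0.453742] = 0.271130; exercise = 0.307276; V(1,1) = max -> 0.307276
  V(0,0) = exp(-r*dt) * [p*0.059689 + (1-p)*0.307276] = 0.166787; exercise = 0.130000; V(0,0) = max -> 0.166787

Answer: Price = V(0,0) = 0.1668


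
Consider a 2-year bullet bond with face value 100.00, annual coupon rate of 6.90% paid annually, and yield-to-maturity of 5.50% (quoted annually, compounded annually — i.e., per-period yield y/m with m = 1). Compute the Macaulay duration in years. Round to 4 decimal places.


Coupon per period c = face * coupon_rate / m = 6.900000
Periods per year m = 1; per-period yield y/m = 0.055000
Number of cashflows N = 2
Cashflows (t years, CF_t, discount factor 1/(1+y/m)^(m*t), PV):
  t = 1.0000: CF_t = 6.900000, DF = 0.947867, PV = 6.540284
  t = 2.0000: CF_t = 106.900000, DF = 0.898452, PV = 96.044563
Price P = sum_t PV_t = 102.584848
Macaulay numerator sum_t t * PV_t:
  t * PV_t at t = 1.0000: 6.540284
  t * PV_t at t = 2.0000: 192.089126
Macaulay duration D = (sum_t t * PV_t) / P = 198.629411 / 102.584848 = 1.936245

Answer: Macaulay duration = 1.9362 years


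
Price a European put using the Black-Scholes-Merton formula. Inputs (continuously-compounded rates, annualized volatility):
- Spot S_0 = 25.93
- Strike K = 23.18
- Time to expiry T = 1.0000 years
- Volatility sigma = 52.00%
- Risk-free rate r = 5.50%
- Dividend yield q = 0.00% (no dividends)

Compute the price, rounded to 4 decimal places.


d1 = (ln(S/K) + (r - q + 0.5*sigma^2) * T) / (sigma * sqrt(T)) = 0.58136685
d2 = d1 - sigma * sqrt(T) = 0.06136685
exp(-rT) = 0.94648515; exp(-qT) = 1.00000000
P = K * exp(-rT) * N(-d2) - S_0 * exp(-qT) * N(-d1)
N(-d1) = 0.28049662; N(-d2) = 0.47553353
P = 23.1800 * 0.94648515 * 0.47553353 - 25.9300 * 1.00000000 * 0.28049662 = 3.1597

Answer: Price = 3.1597


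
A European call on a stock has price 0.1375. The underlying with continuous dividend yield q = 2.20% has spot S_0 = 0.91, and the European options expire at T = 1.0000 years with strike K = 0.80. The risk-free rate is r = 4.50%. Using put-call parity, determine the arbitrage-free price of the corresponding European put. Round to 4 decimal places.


Answer: Put price = 0.0121

Derivation:
Put-call parity: C - P = S_0 * exp(-qT) - K * exp(-rT).
S_0 * exp(-qT) = 0.9100 * 0.97824024 = 0.89019861
K * exp(-rT) = 0.8000 * 0.95599748 = 0.76479799
P = C - S*exp(-qT) + K*exp(-rT)
P = 0.1375 - 0.89019861 + 0.76479799 = 0.0121


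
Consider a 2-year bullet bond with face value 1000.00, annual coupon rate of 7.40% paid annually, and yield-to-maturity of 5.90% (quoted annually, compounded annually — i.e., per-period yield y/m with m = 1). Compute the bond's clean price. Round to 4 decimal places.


Coupon per period c = face * coupon_rate / m = 74.000000
Periods per year m = 1; per-period yield y/m = 0.059000
Number of cashflows N = 2
Cashflows (t years, CF_t, discount factor 1/(1+y/m)^(m*t), PV):
  t = 1.0000: CF_t = 74.000000, DF = 0.944287, PV = 69.877243
  t = 2.0000: CF_t = 1074.000000, DF = 0.891678, PV = 957.662234
Price P = sum_t PV_t = 1027.539477

Answer: Price = 1027.5395


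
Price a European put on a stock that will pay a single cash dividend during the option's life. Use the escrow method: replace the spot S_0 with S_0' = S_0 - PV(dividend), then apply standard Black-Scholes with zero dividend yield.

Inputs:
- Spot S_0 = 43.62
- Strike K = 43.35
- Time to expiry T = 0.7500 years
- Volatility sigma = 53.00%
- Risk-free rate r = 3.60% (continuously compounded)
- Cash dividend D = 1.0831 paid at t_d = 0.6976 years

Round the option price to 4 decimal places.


Answer: Price = 7.5097

Derivation:
PV(D) = D * exp(-r * t_d) = 1.0831 * 0.97519912 = 1.05623817
S_0' = S_0 - PV(D) = 43.6200 - 1.05623817 = 42.56376183
d1 = (ln(S_0'/K) + (r + sigma^2/2)*T) / (sigma*sqrt(T)) = 0.24844368
d2 = d1 - sigma*sqrt(T) = -0.21054978
exp(-rT) = 0.97336124
N(-d1) = 0.40189557; N(-d2) = 0.58338070
P = K * exp(-rT) * N(-d2) - S_0' * N(-d1) = 43.3500 * 0.97336124 * 0.58338070 - 42.56376183 * 0.40189557 = 7.5097


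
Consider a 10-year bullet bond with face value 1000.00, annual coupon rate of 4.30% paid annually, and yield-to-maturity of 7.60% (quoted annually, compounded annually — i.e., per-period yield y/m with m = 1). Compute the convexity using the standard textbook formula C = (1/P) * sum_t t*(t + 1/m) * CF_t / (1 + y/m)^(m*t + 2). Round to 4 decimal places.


Answer: Convexity = 71.0755

Derivation:
Coupon per period c = face * coupon_rate / m = 43.000000
Periods per year m = 1; per-period yield y/m = 0.076000
Number of cashflows N = 10
Cashflows (t years, CF_t, discount factor 1/(1+y/m)^(m*t), PV):
  t = 1.0000: CF_t = 43.000000, DF = 0.929368, PV = 39.962825
  t = 2.0000: CF_t = 43.000000, DF = 0.863725, PV = 37.140172
  t = 3.0000: CF_t = 43.000000, DF = 0.802718, PV = 34.516889
  t = 4.0000: CF_t = 43.000000, DF = 0.746021, PV = 32.078893
  t = 5.0000: CF_t = 43.000000, DF = 0.693328, PV = 29.813097
  t = 6.0000: CF_t = 43.000000, DF = 0.644357, PV = 27.707340
  t = 7.0000: CF_t = 43.000000, DF = 0.598845, PV = 25.750316
  t = 8.0000: CF_t = 43.000000, DF = 0.556547, PV = 23.931520
  t = 9.0000: CF_t = 43.000000, DF = 0.517237, PV = 22.241190
  t = 10.0000: CF_t = 1043.000000, DF = 0.480704, PV = 501.373753
Price P = sum_t PV_t = 774.515995
Convexity numerator sum_t t*(t + 1/m) * CF_t / (1+y/m)^(m*t + 2):
  t = 1.0000: term = 69.033777
  t = 2.0000: term = 192.473357
  t = 3.0000: term = 357.757169
  t = 4.0000: term = 554.146792
  t = 5.0000: term = 772.509468
  t = 6.0000: term = 1005.123843
  t = 7.0000: term = 1245.506621
  t = 8.0000: term = 1488.258044
  t = 9.0000: term = 1728.924308
  t = 10.0000: term = 47635.391360
Convexity = (1/P) * sum = 55049.124740 / 774.515995 = 71.075517


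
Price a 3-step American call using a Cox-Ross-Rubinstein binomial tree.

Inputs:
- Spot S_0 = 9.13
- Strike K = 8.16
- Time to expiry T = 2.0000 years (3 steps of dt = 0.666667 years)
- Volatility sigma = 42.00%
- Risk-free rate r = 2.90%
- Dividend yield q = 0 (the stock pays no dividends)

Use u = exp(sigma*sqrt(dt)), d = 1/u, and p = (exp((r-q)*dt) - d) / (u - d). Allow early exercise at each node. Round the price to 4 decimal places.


dt = T/N = 0.666667
u = exp(sigma*sqrt(dt)) = 1.409068; d = 1/u = 0.709689
p = (exp((r-q)*dt) - d) / (u - d) = 0.443011
Discount per step: exp(-r*dt) = 0.980852
Stock lattice S(k, i) with i counting down-moves:
  k=0: S(0,0) = 9.1300
  k=1: S(1,0) = 12.8648; S(1,1) = 6.4795
  k=2: S(2,0) = 18.1274; S(2,1) = 9.1300; S(2,2) = 4.5984
  k=3: S(3,0) = 25.5427; S(3,1) = 12.8648; S(3,2) = 6.4795; S(3,3) = 3.2634
Terminal payoffs V(N, i) = max(S_T - K, 0):
  V(3,0) = 17.382696; V(3,1) = 4.704792; V(3,2) = 0.000000; V(3,3) = 0.000000
Backward induction: V(k, i) = exp(-r*dt) * [p * V(k+1, i) + (1-p) * V(k+1, i+1)]; then take max(V_cont, immediate exercise) for American.
  V(2,0) = exp(-r*dt) * [p*17.382696 + (1-p)*4.704792] = 10.123612; exercise = 9.967368; V(2,0) = max -> 10.123612
  V(2,1) = exp(-r*dt) * [p*4.704792 + (1-p)*0.000000] = 2.044365; exercise = 0.970000; V(2,1) = max -> 2.044365
  V(2,2) = exp(-r*dt) * [p*0.000000 + (1-p)*0.000000] = 0.000000; exercise = 0.000000; V(2,2) = max -> 0.000000
  V(1,0) = exp(-r*dt) * [p*10.123612 + (1-p)*2.044365] = 5.515881; exercise = 4.704792; V(1,0) = max -> 5.515881
  V(1,1) = exp(-r*dt) * [p*2.044365 + (1-p)*0.000000] = 0.888334; exercise = 0.000000; V(1,1) = max -> 0.888334
  V(0,0) = exp(-r*dt) * [p*5.515881 + (1-p)*0.888334] = 2.882124; exercise = 0.970000; V(0,0) = max -> 2.882124

Answer: Price = V(0,0) = 2.8821


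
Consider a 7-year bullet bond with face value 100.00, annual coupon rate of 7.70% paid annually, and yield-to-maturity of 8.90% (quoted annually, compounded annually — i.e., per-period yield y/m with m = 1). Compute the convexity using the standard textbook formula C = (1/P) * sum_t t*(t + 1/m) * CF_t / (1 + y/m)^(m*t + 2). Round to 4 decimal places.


Coupon per period c = face * coupon_rate / m = 7.700000
Periods per year m = 1; per-period yield y/m = 0.089000
Number of cashflows N = 7
Cashflows (t years, CF_t, discount factor 1/(1+y/m)^(m*t), PV):
  t = 1.0000: CF_t = 7.700000, DF = 0.918274, PV = 7.070707
  t = 2.0000: CF_t = 7.700000, DF = 0.843226, PV = 6.492844
  t = 3.0000: CF_t = 7.700000, DF = 0.774313, PV = 5.962207
  t = 4.0000: CF_t = 7.700000, DF = 0.711031, PV = 5.474938
  t = 5.0000: CF_t = 7.700000, DF = 0.652921, PV = 5.027491
  t = 6.0000: CF_t = 7.700000, DF = 0.599560, PV = 4.616613
  t = 7.0000: CF_t = 107.700000, DF = 0.550560, PV = 59.295337
Price P = sum_t PV_t = 93.940138
Convexity numerator sum_t t*(t + 1/m) * CF_t / (1+y/m)^(m*t + 2):
  t = 1.0000: term = 11.924415
  t = 2.0000: term = 32.849628
  t = 3.0000: term = 60.329895
  t = 4.0000: term = 92.332255
  t = 5.0000: term = 127.179415
  t = 6.0000: term = 163.499707
  t = 7.0000: term = 2799.966353
Convexity = (1/P) * sum = 3288.081668 / 93.940138 = 35.001882

Answer: Convexity = 35.0019


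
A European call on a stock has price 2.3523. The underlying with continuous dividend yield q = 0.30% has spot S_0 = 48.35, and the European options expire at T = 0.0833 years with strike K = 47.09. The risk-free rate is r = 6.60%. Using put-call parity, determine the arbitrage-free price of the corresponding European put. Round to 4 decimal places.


Put-call parity: C - P = S_0 * exp(-qT) - K * exp(-rT).
S_0 * exp(-qT) = 48.3500 * 0.99975013 = 48.33791884
K * exp(-rT) = 47.0900 * 0.99451729 = 46.83181896
P = C - S*exp(-qT) + K*exp(-rT)
P = 2.3523 - 48.33791884 + 46.83181896 = 0.8462

Answer: Put price = 0.8462


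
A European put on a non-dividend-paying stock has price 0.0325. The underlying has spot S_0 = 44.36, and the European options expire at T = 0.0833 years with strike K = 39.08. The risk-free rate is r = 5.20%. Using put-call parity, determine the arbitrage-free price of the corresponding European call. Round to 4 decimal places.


Put-call parity: C - P = S_0 * exp(-qT) - K * exp(-rT).
S_0 * exp(-qT) = 44.3600 * 1.00000000 = 44.36000000
K * exp(-rT) = 39.0800 * 0.99567777 = 38.91108717
C = P + S*exp(-qT) - K*exp(-rT)
C = 0.0325 + 44.36000000 - 38.91108717 = 5.4814

Answer: Call price = 5.4814


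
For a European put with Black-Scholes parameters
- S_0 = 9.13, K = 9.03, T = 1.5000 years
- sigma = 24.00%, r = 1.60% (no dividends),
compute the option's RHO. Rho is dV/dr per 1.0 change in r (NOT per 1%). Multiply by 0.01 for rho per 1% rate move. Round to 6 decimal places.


d1 = 0.2660871426; d2 = -0.0278516265
phi(d1) = 0.3850663134; exp(-qT) = 1.0000000000; exp(-rT) = 0.9762857098
N(-d2) = 0.5111097551
Rho = -K*T*exp(-rT)*N(-d2) = -9.0300 * 1.5000 * 0.9762857098 * 0.5111097551 = -6.758808

Answer: Rho = -6.758808


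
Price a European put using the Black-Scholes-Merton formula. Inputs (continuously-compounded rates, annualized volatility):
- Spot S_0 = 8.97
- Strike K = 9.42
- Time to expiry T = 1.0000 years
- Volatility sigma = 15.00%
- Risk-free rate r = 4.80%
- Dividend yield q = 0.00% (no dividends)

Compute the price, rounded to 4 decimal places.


Answer: Price = 0.5408

Derivation:
d1 = (ln(S/K) + (r - q + 0.5*sigma^2) * T) / (sigma * sqrt(T)) = 0.06867058
d2 = d1 - sigma * sqrt(T) = -0.08132942
exp(-rT) = 0.95313379; exp(-qT) = 1.00000000
P = K * exp(-rT) * N(-d2) - S_0 * exp(-qT) * N(-d1)
N(-d1) = 0.47262592; N(-d2) = 0.53241001
P = 9.4200 * 0.95313379 * 0.53241001 - 8.9700 * 1.00000000 * 0.47262592 = 0.5408


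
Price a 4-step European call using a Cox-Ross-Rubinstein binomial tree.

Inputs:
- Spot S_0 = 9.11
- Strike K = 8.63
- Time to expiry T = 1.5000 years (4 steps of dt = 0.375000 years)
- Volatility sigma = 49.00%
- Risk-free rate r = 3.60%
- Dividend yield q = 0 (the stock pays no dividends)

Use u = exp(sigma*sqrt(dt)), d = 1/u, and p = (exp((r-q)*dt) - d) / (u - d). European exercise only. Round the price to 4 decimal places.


dt = T/N = 0.375000
u = exp(sigma*sqrt(dt)) = 1.349943; d = 1/u = 0.740772
p = (exp((r-q)*dt) - d) / (u - d) = 0.447854
Discount per step: exp(-r*dt) = 0.986591
Stock lattice S(k, i) with i counting down-moves:
  k=0: S(0,0) = 9.1100
  k=1: S(1,0) = 12.2980; S(1,1) = 6.7484
  k=2: S(2,0) = 16.6016; S(2,1) = 9.1100; S(2,2) = 4.9990
  k=3: S(3,0) = 22.4112; S(3,1) = 12.2980; S(3,2) = 6.7484; S(3,3) = 3.7032
  k=4: S(4,0) = 30.2538; S(4,1) = 16.6016; S(4,2) = 9.1100; S(4,3) = 4.9990; S(4,4) = 2.7432
Terminal payoffs V(N, i) = max(S_T - K, 0):
  V(4,0) = 21.623827; V(4,1) = 7.971577; V(4,2) = 0.480000; V(4,3) = 0.000000; V(4,4) = 0.000000
Backward induction: V(k, i) = exp(-r*dt) * [p * V(k+1, i) + (1-p) * V(k+1, i+1)].
  V(3,0) = exp(-r*dt) * [p*21.623827 + (1-p)*7.971577] = 13.896908
  V(3,1) = exp(-r*dt) * [p*7.971577 + (1-p)*0.480000] = 3.783704
  V(3,2) = exp(-r*dt) * [p*0.480000 + (1-p)*0.000000] = 0.212087
  V(3,3) = exp(-r*dt) * [p*0.000000 + (1-p)*0.000000] = 0.000000
  V(2,0) = exp(-r*dt) * [p*13.896908 + (1-p)*3.783704] = 8.201470
  V(2,1) = exp(-r*dt) * [p*3.783704 + (1-p)*0.212087] = 1.787356
  V(2,2) = exp(-r*dt) * [p*0.212087 + (1-p)*0.000000] = 0.093710
  V(1,0) = exp(-r*dt) * [p*8.201470 + (1-p)*1.787356] = 4.597454
  V(1,1) = exp(-r*dt) * [p*1.787356 + (1-p)*0.093710] = 0.840788
  V(0,0) = exp(-r*dt) * [p*4.597454 + (1-p)*0.840788] = 2.489391

Answer: Price = V(0,0) = 2.4894


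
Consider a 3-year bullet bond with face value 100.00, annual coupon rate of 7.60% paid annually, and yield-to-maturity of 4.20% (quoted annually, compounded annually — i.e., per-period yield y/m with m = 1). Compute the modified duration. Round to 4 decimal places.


Answer: Modified duration = 2.6897

Derivation:
Coupon per period c = face * coupon_rate / m = 7.600000
Periods per year m = 1; per-period yield y/m = 0.042000
Number of cashflows N = 3
Cashflows (t years, CF_t, discount factor 1/(1+y/m)^(m*t), PV):
  t = 1.0000: CF_t = 7.600000, DF = 0.959693, PV = 7.293666
  t = 2.0000: CF_t = 7.600000, DF = 0.921010, PV = 6.999679
  t = 3.0000: CF_t = 107.600000, DF = 0.883887, PV = 95.106262
Price P = sum_t PV_t = 109.399608
First compute Macaulay numerator sum_t t * PV_t:
  t * PV_t at t = 1.0000: 7.293666
  t * PV_t at t = 2.0000: 13.999359
  t * PV_t at t = 3.0000: 285.318787
Macaulay duration D = 306.611812 / 109.399608 = 2.802677
Modified duration = D / (1 + y/m) = 2.802677 / (1 + 0.042000) = 2.689710


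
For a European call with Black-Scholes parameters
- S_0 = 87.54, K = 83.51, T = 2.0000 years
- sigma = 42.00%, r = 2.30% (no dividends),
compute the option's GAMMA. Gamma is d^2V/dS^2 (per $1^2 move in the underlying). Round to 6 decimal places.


d1 = 0.4537764272; d2 = -0.1401932690
phi(d1) = 0.3599122396; exp(-qT) = 1.0000000000; exp(-rT) = 0.9550419622
Gamma = exp(-qT) * phi(d1) / (S * sigma * sqrt(T)) = 1.0000000000 * 0.3599122396 / (87.5400 * 0.4200 * 1.4142135624) = 0.006922

Answer: Gamma = 0.006922


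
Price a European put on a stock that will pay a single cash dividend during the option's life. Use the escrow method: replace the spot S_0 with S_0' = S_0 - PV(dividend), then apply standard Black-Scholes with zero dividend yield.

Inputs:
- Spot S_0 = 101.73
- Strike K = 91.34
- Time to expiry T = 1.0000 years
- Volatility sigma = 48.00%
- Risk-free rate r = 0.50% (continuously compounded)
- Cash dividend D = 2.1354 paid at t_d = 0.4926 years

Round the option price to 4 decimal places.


Answer: Price = 14.0281

Derivation:
PV(D) = D * exp(-r * t_d) = 2.1354 * 0.99754003 = 2.13014698
S_0' = S_0 - PV(D) = 101.7300 - 2.13014698 = 99.59985302
d1 = (ln(S_0'/K) + (r + sigma^2/2)*T) / (sigma*sqrt(T)) = 0.43077475
d2 = d1 - sigma*sqrt(T) = -0.04922525
exp(-rT) = 0.99501248
N(-d1) = 0.33331608; N(-d2) = 0.51963010
P = K * exp(-rT) * N(-d2) - S_0' * N(-d1) = 91.3400 * 0.99501248 * 0.51963010 - 99.59985302 * 0.33331608 = 14.0281


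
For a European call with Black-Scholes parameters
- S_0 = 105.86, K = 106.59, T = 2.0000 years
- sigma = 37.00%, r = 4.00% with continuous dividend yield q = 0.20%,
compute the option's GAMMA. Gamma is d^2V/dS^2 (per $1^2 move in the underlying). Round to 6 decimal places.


d1 = 0.3937395451; d2 = -0.1295194730
phi(d1) = 0.3691862765; exp(-qT) = 0.9960079893; exp(-rT) = 0.9231163464
Gamma = exp(-qT) * phi(d1) / (S * sigma * sqrt(T)) = 0.9960079893 * 0.3691862765 / (105.8600 * 0.3700 * 1.4142135624) = 0.006638

Answer: Gamma = 0.006638


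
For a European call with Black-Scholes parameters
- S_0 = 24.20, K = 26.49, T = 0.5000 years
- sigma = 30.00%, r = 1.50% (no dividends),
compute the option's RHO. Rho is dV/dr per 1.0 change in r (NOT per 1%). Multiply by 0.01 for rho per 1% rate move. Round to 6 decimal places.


d1 = -0.2847974862; d2 = -0.4969295205
phi(d1) = 0.3830869327; exp(-qT) = 1.0000000000; exp(-rT) = 0.9925280548
N(d2) = 0.3096193766
Rho = K*T*exp(-rT)*N(d2) = 26.4900 * 0.5000 * 0.9925280548 * 0.3096193766 = 4.070267

Answer: Rho = 4.070267


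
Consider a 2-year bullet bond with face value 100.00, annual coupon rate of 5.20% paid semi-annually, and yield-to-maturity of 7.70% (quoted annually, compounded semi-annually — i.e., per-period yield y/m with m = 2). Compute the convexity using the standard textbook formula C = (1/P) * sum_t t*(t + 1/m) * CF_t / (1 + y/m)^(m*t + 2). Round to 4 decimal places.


Coupon per period c = face * coupon_rate / m = 2.600000
Periods per year m = 2; per-period yield y/m = 0.038500
Number of cashflows N = 4
Cashflows (t years, CF_t, discount factor 1/(1+y/m)^(m*t), PV):
  t = 0.5000: CF_t = 2.600000, DF = 0.962927, PV = 2.503611
  t = 1.0000: CF_t = 2.600000, DF = 0.927229, PV = 2.410795
  t = 1.5000: CF_t = 2.600000, DF = 0.892854, PV = 2.321421
  t = 2.0000: CF_t = 102.600000, DF = 0.859754, PV = 88.210718
Price P = sum_t PV_t = 95.446545
Convexity numerator sum_t t*(t + 1/m) * CF_t / (1+y/m)^(m*t + 2):
  t = 0.5000: term = 1.160710
  t = 1.0000: term = 3.353039
  t = 1.5000: term = 6.457466
  t = 2.0000: term = 408.957672
Convexity = (1/P) * sum = 419.928887 / 95.446545 = 4.399624

Answer: Convexity = 4.3996


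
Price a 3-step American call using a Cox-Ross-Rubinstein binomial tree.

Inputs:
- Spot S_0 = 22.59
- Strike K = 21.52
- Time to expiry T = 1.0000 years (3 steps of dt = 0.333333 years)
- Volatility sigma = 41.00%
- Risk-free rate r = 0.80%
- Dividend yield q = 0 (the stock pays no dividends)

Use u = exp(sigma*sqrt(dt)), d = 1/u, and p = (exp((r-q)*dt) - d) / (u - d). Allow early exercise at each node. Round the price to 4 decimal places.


Answer: Price = V(0,0) = 4.4943

Derivation:
dt = T/N = 0.333333
u = exp(sigma*sqrt(dt)) = 1.267078; d = 1/u = 0.789217
p = (exp((r-q)*dt) - d) / (u - d) = 0.446684
Discount per step: exp(-r*dt) = 0.997337
Stock lattice S(k, i) with i counting down-moves:
  k=0: S(0,0) = 22.5900
  k=1: S(1,0) = 28.6233; S(1,1) = 17.8284
  k=2: S(2,0) = 36.2680; S(2,1) = 22.5900; S(2,2) = 14.0705
  k=3: S(3,0) = 45.9543; S(3,1) = 28.6233; S(3,2) = 17.8284; S(3,3) = 11.1047
Terminal payoffs V(N, i) = max(S_T - K, 0):
  V(3,0) = 24.434334; V(3,1) = 7.103296; V(3,2) = 0.000000; V(3,3) = 0.000000
Backward induction: V(k, i) = exp(-r*dt) * [p * V(k+1, i) + (1-p) * V(k+1, i+1)]; then take max(V_cont, immediate exercise) for American.
  V(2,0) = exp(-r*dt) * [p*24.434334 + (1-p)*7.103296] = 14.805265; exercise = 14.747954; V(2,0) = max -> 14.805265
  V(2,1) = exp(-r*dt) * [p*7.103296 + (1-p)*0.000000] = 3.164481; exercise = 1.070000; V(2,1) = max -> 3.164481
  V(2,2) = exp(-r*dt) * [p*0.000000 + (1-p)*0.000000] = 0.000000; exercise = 0.000000; V(2,2) = max -> 0.000000
  V(1,0) = exp(-r*dt) * [p*14.805265 + (1-p)*3.164481] = 8.341961; exercise = 7.103296; V(1,0) = max -> 8.341961
  V(1,1) = exp(-r*dt) * [p*3.164481 + (1-p)*0.000000] = 1.409759; exercise = 0.000000; V(1,1) = max -> 1.409759
  V(0,0) = exp(-r*dt) * [p*8.341961 + (1-p)*1.409759] = 4.494264; exercise = 1.070000; V(0,0) = max -> 4.494264


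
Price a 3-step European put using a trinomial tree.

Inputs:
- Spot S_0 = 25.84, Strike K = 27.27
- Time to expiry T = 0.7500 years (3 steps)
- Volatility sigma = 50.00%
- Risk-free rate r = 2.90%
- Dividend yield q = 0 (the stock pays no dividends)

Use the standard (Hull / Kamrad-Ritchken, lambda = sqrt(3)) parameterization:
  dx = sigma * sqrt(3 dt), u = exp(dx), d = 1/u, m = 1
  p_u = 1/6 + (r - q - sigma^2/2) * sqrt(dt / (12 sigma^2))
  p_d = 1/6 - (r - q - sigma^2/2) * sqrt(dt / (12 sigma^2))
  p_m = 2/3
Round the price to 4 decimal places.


dt = T/N = 0.250000; dx = sigma*sqrt(3*dt) = 0.433013
u = exp(dx) = 1.541896; d = 1/u = 0.648552
p_u = 0.138954, p_m = 0.666667, p_d = 0.194379
Discount per step: exp(-r*dt) = 0.992776
Stock lattice S(k, j) with j the centered position index:
  k=0: S(0,+0) = 25.8400
  k=1: S(1,-1) = 16.7586; S(1,+0) = 25.8400; S(1,+1) = 39.8426
  k=2: S(2,-2) = 10.8688; S(2,-1) = 16.7586; S(2,+0) = 25.8400; S(2,+1) = 39.8426; S(2,+2) = 61.4331
  k=3: S(3,-3) = 7.0490; S(3,-2) = 10.8688; S(3,-1) = 16.7586; S(3,+0) = 25.8400; S(3,+1) = 39.8426; S(3,+2) = 61.4331; S(3,+3) = 94.7235
Terminal payoffs V(N, j) = max(K - S_T, 0):
  V(3,-3) = 20.221001; V(3,-2) = 16.401179; V(3,-1) = 10.511410; V(3,+0) = 1.430000; V(3,+1) = 0.000000; V(3,+2) = 0.000000; V(3,+3) = 0.000000
Backward induction: V(k, j) = exp(-r*dt) * [p_u * V(k+1, j+1) + p_m * V(k+1, j) + p_d * V(k+1, j-1)]
  V(2,-2) = exp(-r*dt) * [p_u*10.511410 + p_m*16.401179 + p_d*20.221001] = 16.207337
  V(2,-1) = exp(-r*dt) * [p_u*1.430000 + p_m*10.511410 + p_d*16.401179] = 10.319276
  V(2,+0) = exp(-r*dt) * [p_u*0.000000 + p_m*1.430000 + p_d*10.511410] = 2.974889
  V(2,+1) = exp(-r*dt) * [p_u*0.000000 + p_m*0.000000 + p_d*1.430000] = 0.275955
  V(2,+2) = exp(-r*dt) * [p_u*0.000000 + p_m*0.000000 + p_d*0.000000] = 0.000000
  V(1,-1) = exp(-r*dt) * [p_u*2.974889 + p_m*10.319276 + p_d*16.207337] = 10.367824
  V(1,+0) = exp(-r*dt) * [p_u*0.275955 + p_m*2.974889 + p_d*10.319276] = 3.998367
  V(1,+1) = exp(-r*dt) * [p_u*0.000000 + p_m*0.275955 + p_d*2.974889] = 0.756721
  V(0,+0) = exp(-r*dt) * [p_u*0.756721 + p_m*3.998367 + p_d*10.367824] = 4.751446

Answer: Price = V(0,0) = 4.7514


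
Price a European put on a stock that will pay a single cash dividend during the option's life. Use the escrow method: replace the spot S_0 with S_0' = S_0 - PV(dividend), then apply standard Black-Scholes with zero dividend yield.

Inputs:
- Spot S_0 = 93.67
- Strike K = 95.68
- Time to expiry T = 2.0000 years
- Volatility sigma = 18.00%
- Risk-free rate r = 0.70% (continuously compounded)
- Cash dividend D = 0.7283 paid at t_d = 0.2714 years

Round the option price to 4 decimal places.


Answer: Price = 10.2044

Derivation:
PV(D) = D * exp(-r * t_d) = 0.7283 * 0.99810200 = 0.72691769
S_0' = S_0 - PV(D) = 93.6700 - 0.72691769 = 92.94308231
d1 = (ln(S_0'/K) + (r + sigma^2/2)*T) / (sigma*sqrt(T)) = 0.06826722
d2 = d1 - sigma*sqrt(T) = -0.18629122
exp(-rT) = 0.98609754
N(-d1) = 0.47278646; N(-d2) = 0.57389180
P = K * exp(-rT) * N(-d2) - S_0' * N(-d1) = 95.6800 * 0.98609754 * 0.57389180 - 92.94308231 * 0.47278646 = 10.2044


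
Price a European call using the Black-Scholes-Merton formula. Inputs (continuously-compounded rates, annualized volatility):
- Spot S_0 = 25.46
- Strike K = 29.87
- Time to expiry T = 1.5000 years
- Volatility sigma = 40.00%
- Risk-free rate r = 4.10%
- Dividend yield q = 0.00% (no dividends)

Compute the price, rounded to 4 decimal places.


d1 = (ln(S/K) + (r - q + 0.5*sigma^2) * T) / (sigma * sqrt(T)) = 0.04440509
d2 = d1 - sigma * sqrt(T) = -0.44549286
exp(-rT) = 0.94035295; exp(-qT) = 1.00000000
C = S_0 * exp(-qT) * N(d1) - K * exp(-rT) * N(d2)
N(d1) = 0.51770925; N(d2) = 0.32798181
C = 25.4600 * 1.00000000 * 0.51770925 - 29.8700 * 0.94035295 * 0.32798181 = 3.9684

Answer: Price = 3.9684


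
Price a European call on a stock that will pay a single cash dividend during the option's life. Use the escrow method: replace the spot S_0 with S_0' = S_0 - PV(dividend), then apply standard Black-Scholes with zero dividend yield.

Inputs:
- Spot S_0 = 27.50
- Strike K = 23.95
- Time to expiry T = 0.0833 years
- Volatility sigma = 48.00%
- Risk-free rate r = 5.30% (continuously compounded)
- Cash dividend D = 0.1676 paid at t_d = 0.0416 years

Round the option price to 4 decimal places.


PV(D) = D * exp(-r * t_d) = 0.1676 * 0.99779763 = 0.16723088
S_0' = S_0 - PV(D) = 27.5000 - 0.16723088 = 27.33276912
d1 = (ln(S_0'/K) + (r + sigma^2/2)*T) / (sigma*sqrt(T)) = 1.05480658
d2 = d1 - sigma*sqrt(T) = 0.91627023
exp(-rT) = 0.99559483
N(d1) = 0.85424310; N(d2) = 0.82023741
C = S_0' * N(d1) - K * exp(-rT) * N(d2) = 27.33276912 * 0.85424310 - 23.9500 * 0.99559483 * 0.82023741 = 3.7907

Answer: Price = 3.7907


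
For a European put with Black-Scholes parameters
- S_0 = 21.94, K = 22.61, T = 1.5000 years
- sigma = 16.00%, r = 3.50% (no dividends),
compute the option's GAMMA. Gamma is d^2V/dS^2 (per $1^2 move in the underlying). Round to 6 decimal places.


Answer: Gamma = 0.090722

Derivation:
d1 = 0.2123869302; d2 = 0.0164277508
phi(d1) = 0.3900452046; exp(-qT) = 1.0000000000; exp(-rT) = 0.9488543211
Gamma = exp(-qT) * phi(d1) / (S * sigma * sqrt(T)) = 1.0000000000 * 0.3900452046 / (21.9400 * 0.1600 * 1.2247448714) = 0.090722
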